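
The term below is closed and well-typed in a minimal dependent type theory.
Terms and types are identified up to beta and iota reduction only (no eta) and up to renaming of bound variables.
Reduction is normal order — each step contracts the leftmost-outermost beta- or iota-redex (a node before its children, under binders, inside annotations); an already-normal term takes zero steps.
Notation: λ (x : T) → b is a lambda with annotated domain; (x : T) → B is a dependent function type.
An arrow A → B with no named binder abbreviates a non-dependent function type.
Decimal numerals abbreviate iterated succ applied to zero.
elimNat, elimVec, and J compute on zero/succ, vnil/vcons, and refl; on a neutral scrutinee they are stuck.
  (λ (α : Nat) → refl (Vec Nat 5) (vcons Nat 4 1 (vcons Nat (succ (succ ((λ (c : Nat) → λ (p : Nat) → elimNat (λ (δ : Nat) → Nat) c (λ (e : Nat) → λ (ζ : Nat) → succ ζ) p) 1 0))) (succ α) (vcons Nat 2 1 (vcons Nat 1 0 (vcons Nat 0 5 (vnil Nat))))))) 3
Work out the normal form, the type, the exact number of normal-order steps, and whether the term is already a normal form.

resulting normal form:
  refl (Vec Nat 5) (vcons Nat 4 1 (vcons Nat 3 4 (vcons Nat 2 1 (vcons Nat 1 0 (vcons Nat 0 5 (vnil Nat))))))
the term's type:
  Eq (Vec Nat 5) (vcons Nat 4 1 (vcons Nat 3 4 (vcons Nat 2 1 (vcons Nat 1 0 (vcons Nat 0 5 (vnil Nat)))))) (vcons Nat 4 1 (vcons Nat 3 4 (vcons Nat 2 1 (vcons Nat 1 0 (vcons Nat 0 5 (vnil Nat))))))
reduction steps (normal order): 4
term was already normal: no
first redex: a beta-redex


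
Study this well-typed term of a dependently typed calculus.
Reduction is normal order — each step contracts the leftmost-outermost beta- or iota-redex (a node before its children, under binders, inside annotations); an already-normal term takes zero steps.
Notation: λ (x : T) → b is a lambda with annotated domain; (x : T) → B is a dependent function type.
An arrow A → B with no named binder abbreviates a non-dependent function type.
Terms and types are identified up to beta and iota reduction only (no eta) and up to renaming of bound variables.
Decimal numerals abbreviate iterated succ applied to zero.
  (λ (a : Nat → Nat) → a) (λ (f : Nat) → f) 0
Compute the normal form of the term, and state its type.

normal form:
  0
type:
  Nat


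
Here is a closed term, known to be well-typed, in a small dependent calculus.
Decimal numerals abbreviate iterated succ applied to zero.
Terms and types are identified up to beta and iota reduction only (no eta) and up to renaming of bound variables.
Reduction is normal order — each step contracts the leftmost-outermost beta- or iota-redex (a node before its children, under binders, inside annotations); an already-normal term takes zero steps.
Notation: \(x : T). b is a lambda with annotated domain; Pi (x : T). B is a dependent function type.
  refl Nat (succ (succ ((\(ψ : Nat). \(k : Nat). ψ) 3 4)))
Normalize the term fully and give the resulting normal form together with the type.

normal form:
  refl Nat 5
type:
  Eq Nat 5 5


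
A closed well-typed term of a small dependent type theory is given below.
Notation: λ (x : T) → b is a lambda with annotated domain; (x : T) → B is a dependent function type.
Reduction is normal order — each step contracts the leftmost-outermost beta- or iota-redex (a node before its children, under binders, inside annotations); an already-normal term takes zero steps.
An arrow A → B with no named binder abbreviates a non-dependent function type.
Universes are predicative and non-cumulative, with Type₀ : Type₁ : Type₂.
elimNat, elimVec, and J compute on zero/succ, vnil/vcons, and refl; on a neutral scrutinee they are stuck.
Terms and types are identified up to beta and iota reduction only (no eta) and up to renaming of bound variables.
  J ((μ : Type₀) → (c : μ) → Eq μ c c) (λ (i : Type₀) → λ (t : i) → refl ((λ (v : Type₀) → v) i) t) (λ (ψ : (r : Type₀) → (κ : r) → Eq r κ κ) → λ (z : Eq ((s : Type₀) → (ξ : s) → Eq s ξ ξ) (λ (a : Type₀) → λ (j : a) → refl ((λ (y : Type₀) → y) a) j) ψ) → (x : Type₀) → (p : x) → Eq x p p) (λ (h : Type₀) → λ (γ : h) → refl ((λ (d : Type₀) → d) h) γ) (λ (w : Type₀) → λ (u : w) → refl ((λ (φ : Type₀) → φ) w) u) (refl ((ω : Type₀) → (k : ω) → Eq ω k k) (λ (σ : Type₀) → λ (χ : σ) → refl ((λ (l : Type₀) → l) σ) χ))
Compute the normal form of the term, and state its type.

resulting normal form:
  λ (μ : Type₀) → λ (c : μ) → refl μ c
the term's type:
  (μ : Type₀) → (c : μ) → Eq μ c c


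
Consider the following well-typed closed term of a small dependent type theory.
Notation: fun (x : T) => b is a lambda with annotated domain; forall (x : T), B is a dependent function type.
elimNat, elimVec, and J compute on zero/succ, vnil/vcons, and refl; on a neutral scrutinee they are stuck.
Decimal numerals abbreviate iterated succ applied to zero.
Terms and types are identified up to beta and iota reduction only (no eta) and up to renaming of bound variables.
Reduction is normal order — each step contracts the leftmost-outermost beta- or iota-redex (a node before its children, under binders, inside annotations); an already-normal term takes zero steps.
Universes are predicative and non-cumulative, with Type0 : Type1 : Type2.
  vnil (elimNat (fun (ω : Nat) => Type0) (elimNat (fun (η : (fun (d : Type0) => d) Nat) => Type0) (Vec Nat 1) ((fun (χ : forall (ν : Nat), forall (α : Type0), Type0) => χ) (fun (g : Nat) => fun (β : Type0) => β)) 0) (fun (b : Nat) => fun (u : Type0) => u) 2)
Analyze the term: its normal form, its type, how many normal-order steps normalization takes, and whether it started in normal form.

normal form:
  vnil (Vec Nat 1)
type:
  Vec (Vec Nat 1) 0
normal-order step count: 8
term was already normal: no
first contracted redex: an elimNat iota-redex


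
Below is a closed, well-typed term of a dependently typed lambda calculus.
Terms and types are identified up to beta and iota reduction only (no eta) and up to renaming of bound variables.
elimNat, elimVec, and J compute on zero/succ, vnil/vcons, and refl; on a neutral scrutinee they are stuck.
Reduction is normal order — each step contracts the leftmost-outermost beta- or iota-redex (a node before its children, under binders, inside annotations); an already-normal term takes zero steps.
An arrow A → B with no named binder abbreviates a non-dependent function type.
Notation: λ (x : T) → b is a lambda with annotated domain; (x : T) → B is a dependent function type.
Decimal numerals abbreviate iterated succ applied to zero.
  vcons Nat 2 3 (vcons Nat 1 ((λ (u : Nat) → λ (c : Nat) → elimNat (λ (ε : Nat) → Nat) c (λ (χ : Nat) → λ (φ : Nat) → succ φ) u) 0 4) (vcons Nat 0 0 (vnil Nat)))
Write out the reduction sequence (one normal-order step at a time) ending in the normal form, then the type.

reduction (normal order):
  vcons Nat 2 3 (vcons Nat 1 ((λ (u : Nat) → λ (c : Nat) → elimNat (λ (ε : Nat) → Nat) c (λ (χ : Nat) → λ (φ : Nat) → succ φ) u) 0 4) (vcons Nat 0 0 (vnil Nat)))
  ~> vcons Nat 2 3 (vcons Nat 1 ((λ (u : Nat) → elimNat (λ (c : Nat) → Nat) u (λ (ε : Nat) → λ (χ : Nat) → succ χ) 0) 4) (vcons Nat 0 0 (vnil Nat)))
  ~> vcons Nat 2 3 (vcons Nat 1 (elimNat (λ (u : Nat) → Nat) 4 (λ (c : Nat) → λ (ε : Nat) → succ ε) 0) (vcons Nat 0 0 (vnil Nat)))
  ~> vcons Nat 2 3 (vcons Nat 1 4 (vcons Nat 0 0 (vnil Nat)))
inferred type:
  Vec Nat 3


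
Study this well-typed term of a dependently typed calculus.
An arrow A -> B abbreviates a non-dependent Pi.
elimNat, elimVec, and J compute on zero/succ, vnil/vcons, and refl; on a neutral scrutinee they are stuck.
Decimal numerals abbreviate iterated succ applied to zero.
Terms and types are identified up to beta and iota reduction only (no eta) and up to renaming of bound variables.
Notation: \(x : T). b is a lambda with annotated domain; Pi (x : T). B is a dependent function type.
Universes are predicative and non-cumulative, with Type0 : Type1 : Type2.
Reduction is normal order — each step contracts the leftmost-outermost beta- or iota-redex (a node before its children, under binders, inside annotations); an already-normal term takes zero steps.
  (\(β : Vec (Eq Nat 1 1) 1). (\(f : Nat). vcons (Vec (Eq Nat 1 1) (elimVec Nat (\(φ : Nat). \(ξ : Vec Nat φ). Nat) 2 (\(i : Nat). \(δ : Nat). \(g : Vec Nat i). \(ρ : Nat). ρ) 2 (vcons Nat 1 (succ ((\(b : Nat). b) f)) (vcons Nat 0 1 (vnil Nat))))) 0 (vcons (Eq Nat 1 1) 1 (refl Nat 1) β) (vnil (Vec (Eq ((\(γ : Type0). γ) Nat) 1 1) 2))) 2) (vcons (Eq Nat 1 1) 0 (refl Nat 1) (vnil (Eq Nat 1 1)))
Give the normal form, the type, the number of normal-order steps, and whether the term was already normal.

normal form:
  vcons (Vec (Eq Nat 1 1) 2) 0 (vcons (Eq Nat 1 1) 1 (refl Nat 1) (vcons (Eq Nat 1 1) 0 (refl Nat 1) (vnil (Eq Nat 1 1)))) (vnil (Vec (Eq Nat 1 1) 2))
the term's type:
  Vec (Vec (Eq Nat 1 1) 2) 1
reduction steps (normal order): 14
started in normal form: no
first contracted redex: a beta-redex


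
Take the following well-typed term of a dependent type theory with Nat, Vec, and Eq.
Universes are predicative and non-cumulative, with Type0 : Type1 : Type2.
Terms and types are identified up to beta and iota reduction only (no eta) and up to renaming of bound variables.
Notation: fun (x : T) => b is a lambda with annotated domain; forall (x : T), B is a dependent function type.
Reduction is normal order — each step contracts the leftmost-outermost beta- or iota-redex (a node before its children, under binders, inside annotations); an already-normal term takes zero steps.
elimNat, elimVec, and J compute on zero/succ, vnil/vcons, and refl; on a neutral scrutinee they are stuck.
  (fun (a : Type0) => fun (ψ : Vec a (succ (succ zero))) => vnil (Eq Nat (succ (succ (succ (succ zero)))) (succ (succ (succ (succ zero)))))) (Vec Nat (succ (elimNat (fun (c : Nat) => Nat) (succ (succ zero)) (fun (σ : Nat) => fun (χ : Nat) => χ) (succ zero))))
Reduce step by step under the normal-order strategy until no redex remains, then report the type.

normal-order reduction sequence:
  (fun (a : Type0) => fun (ψ : Vec a (succ (succ zero))) => vnil (Eq Nat (succ (succ (succ (succ zero)))) (succ (succ (succ (succ zero)))))) (Vec Nat (succ (elimNat (fun (c : Nat) => Nat) (succ (succ zero)) (fun (σ : Nat) => fun (χ : Nat) => χ) (succ zero))))
  ~> fun (a : Vec (Vec Nat (succ (elimNat (fun (ψ : Nat) => Nat) (succ (succ zero)) (fun (c : Nat) => fun (σ : Nat) => σ) (succ zero)))) (succ (succ zero))) => vnil (Eq Nat (succ (succ (succ (succ zero)))) (succ (succ (succ (succ zero)))))
  ~> fun (a : Vec (Vec Nat (succ ((fun (ψ : Nat) => fun (c : Nat) => c) zero (elimNat (fun (σ : Nat) => Nat) (succ (succ zero)) (fun (χ : Nat) => fun (ε : Nat) => ε) zero)))) (succ (succ zero))) => vnil (Eq Nat (succ (succ (succ (succ zero)))) (succ (succ (succ (succ zero)))))
  ~> fun (a : Vec (Vec Nat (succ ((fun (ψ : Nat) => ψ) (elimNat (fun (c : Nat) => Nat) (succ (succ zero)) (fun (σ : Nat) => fun (χ : Nat) => χ) zero)))) (succ (succ zero))) => vnil (Eq Nat (succ (succ (succ (succ zero)))) (succ (succ (succ (succ zero)))))
  ~> fun (a : Vec (Vec Nat (succ (elimNat (fun (ψ : Nat) => Nat) (succ (succ zero)) (fun (c : Nat) => fun (σ : Nat) => σ) zero))) (succ (succ zero))) => vnil (Eq Nat (succ (succ (succ (succ zero)))) (succ (succ (succ (succ zero)))))
  ~> fun (a : Vec (Vec Nat (succ (succ (succ zero)))) (succ (succ zero))) => vnil (Eq Nat (succ (succ (succ (succ zero)))) (succ (succ (succ (succ zero)))))
inferred type:
  forall (a : Vec (Vec Nat (succ (succ (succ zero)))) (succ (succ zero))), Vec (Eq Nat (succ (succ (succ (succ zero)))) (succ (succ (succ (succ zero))))) zero


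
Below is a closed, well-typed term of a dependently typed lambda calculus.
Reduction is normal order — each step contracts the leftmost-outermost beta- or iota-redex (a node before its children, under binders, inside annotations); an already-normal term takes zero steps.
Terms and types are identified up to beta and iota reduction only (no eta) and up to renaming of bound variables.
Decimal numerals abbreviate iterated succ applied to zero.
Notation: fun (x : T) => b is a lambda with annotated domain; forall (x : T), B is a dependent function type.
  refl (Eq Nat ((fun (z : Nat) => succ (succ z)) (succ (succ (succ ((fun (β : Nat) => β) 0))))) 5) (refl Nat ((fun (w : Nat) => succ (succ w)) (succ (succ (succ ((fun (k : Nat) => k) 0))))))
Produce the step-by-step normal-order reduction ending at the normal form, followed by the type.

normal-order reduction sequence:
  refl (Eq Nat ((fun (z : Nat) => succ (succ z)) (succ (succ (succ ((fun (β : Nat) => β) 0))))) 5) (refl Nat ((fun (w : Nat) => succ (succ w)) (succ (succ (succ ((fun (k : Nat) => k) 0))))))
  ~> refl (Eq Nat (succ (succ (succ (succ (succ ((fun (z : Nat) => z) 0)))))) 5) (refl Nat ((fun (β : Nat) => succ (succ β)) (succ (succ (succ ((fun (w : Nat) => w) 0))))))
  ~> refl (Eq Nat 5 5) (refl Nat ((fun (z : Nat) => succ (succ z)) (succ (succ (succ ((fun (β : Nat) => β) 0))))))
  ~> refl (Eq Nat 5 5) (refl Nat (succ (succ (succ (succ (succ ((fun (z : Nat) => z) 0)))))))
  ~> refl (Eq Nat 5 5) (refl Nat 5)
type:
  Eq (Eq Nat 5 5) (refl Nat 5) (refl Nat 5)


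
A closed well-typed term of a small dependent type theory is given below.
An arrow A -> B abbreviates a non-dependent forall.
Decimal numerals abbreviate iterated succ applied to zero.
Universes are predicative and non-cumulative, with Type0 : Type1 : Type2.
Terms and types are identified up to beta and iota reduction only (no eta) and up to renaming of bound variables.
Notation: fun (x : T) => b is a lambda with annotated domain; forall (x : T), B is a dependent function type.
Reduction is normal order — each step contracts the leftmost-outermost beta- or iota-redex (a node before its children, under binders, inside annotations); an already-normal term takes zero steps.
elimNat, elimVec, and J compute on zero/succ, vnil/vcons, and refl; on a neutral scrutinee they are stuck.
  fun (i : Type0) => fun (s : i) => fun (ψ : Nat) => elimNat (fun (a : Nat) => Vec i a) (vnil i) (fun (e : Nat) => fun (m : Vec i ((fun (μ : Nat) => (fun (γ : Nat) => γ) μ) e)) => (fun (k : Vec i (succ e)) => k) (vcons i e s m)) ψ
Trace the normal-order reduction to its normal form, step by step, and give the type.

normal-order reduction:
  fun (i : Type0) => fun (s : i) => fun (ψ : Nat) => elimNat (fun (a : Nat) => Vec i a) (vnil i) (fun (e : Nat) => fun (m : Vec i ((fun (μ : Nat) => (fun (γ : Nat) => γ) μ) e)) => (fun (k : Vec i (succ e)) => k) (vcons i e s m)) ψ
  ~> fun (i : Type0) => fun (s : i) => fun (ψ : Nat) => elimNat (fun (a : Nat) => Vec i a) (vnil i) (fun (e : Nat) => fun (m : Vec i ((fun (μ : Nat) => μ) e)) => (fun (γ : Vec i (succ e)) => γ) (vcons i e s m)) ψ
  ~> fun (i : Type0) => fun (s : i) => fun (ψ : Nat) => elimNat (fun (a : Nat) => Vec i a) (vnil i) (fun (e : Nat) => fun (m : Vec i e) => (fun (μ : Vec i (succ e)) => μ) (vcons i e s m)) ψ
  ~> fun (i : Type0) => fun (s : i) => fun (ψ : Nat) => elimNat (fun (a : Nat) => Vec i a) (vnil i) (fun (e : Nat) => fun (m : Vec i e) => vcons i e s m) ψ
inferred type:
  forall (i : Type0), i -> forall (s : Nat), Vec i s


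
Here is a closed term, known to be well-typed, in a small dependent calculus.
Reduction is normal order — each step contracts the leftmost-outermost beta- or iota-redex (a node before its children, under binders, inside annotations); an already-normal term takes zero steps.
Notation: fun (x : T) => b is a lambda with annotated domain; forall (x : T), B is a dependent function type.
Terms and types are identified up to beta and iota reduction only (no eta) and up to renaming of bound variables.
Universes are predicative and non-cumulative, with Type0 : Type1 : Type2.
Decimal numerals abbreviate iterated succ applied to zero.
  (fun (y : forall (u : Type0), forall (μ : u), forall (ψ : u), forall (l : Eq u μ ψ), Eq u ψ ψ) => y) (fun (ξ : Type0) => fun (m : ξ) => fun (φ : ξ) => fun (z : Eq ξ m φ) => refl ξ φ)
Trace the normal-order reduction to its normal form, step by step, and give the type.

reduction (normal order):
  (fun (y : forall (u : Type0), forall (μ : u), forall (ψ : u), forall (l : Eq u μ ψ), Eq u ψ ψ) => y) (fun (ξ : Type0) => fun (m : ξ) => fun (φ : ξ) => fun (z : Eq ξ m φ) => refl ξ φ)
  ~> fun (y : Type0) => fun (u : y) => fun (μ : y) => fun (ψ : Eq y u μ) => refl y μ
type:
  forall (y : Type0), forall (u : y), forall (μ : y), forall (ψ : Eq y u μ), Eq y μ μ


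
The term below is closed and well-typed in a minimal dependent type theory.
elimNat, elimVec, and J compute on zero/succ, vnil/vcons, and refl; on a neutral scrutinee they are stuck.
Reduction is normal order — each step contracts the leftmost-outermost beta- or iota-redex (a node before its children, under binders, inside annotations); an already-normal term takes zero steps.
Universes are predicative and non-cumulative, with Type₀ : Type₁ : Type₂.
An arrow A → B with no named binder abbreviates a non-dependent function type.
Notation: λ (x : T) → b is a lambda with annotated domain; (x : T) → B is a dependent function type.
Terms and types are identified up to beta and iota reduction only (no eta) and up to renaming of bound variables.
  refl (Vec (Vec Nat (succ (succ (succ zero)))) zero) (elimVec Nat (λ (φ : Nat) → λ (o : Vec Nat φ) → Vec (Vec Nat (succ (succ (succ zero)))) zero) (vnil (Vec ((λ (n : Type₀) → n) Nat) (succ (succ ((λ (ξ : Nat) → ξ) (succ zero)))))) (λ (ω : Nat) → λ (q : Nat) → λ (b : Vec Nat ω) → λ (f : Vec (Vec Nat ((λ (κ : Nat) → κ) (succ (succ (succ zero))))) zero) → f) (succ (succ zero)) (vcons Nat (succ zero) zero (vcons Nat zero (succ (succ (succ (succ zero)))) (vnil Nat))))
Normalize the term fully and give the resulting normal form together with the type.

reduced normal form:
  refl (Vec (Vec Nat (succ (succ (succ zero)))) zero) (vnil (Vec Nat (succ (succ (succ zero)))))
type:
  Eq (Vec (Vec Nat (succ (succ (succ zero)))) zero) (vnil (Vec Nat (succ (succ (succ zero))))) (vnil (Vec Nat (succ (succ (succ zero)))))
observation: the term reaches its normal form after 13 normal-order steps.


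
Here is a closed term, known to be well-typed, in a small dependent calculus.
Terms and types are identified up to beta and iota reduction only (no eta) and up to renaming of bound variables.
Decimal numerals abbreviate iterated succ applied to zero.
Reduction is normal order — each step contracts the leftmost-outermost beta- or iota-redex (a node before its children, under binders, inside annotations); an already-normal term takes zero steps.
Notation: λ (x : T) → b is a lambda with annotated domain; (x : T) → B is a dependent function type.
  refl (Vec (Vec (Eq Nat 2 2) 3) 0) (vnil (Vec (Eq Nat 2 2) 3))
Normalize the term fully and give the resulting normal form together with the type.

reduced normal form:
  refl (Vec (Vec (Eq Nat 2 2) 3) 0) (vnil (Vec (Eq Nat 2 2) 3))
type:
  Eq (Vec (Vec (Eq Nat 2 2) 3) 0) (vnil (Vec (Eq Nat 2 2) 3)) (vnil (Vec (Eq Nat 2 2) 3))


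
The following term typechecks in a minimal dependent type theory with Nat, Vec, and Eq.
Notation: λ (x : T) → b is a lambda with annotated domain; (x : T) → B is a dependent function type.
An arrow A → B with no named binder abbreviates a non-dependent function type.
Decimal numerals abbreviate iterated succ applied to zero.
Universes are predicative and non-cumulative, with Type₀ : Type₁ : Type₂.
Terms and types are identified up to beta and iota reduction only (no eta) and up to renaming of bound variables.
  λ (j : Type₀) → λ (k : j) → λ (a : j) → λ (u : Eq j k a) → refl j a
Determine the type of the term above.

inferred type:
  (j : Type₀) → (k : j) → (a : j) → Eq j k a → Eq j a a


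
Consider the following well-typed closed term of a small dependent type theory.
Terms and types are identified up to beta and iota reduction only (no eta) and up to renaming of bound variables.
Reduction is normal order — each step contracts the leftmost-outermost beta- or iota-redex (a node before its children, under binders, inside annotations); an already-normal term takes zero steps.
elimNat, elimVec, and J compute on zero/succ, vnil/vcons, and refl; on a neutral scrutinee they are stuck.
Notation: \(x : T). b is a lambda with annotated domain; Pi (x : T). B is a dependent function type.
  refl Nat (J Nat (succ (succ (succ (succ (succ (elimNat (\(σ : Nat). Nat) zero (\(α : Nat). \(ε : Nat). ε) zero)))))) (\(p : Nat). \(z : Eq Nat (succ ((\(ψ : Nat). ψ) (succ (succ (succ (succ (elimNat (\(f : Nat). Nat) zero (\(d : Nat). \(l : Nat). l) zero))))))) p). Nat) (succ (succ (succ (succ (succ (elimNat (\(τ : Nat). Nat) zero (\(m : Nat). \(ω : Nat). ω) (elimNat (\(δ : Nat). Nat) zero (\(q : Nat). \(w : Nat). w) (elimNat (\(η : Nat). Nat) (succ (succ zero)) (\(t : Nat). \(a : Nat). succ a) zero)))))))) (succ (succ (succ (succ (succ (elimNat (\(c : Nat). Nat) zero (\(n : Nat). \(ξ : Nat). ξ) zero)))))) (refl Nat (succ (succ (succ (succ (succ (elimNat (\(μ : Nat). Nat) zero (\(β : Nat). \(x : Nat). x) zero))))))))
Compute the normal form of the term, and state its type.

normal form:
  refl Nat (succ (succ (succ (succ (succ zero)))))
inferred type:
  Eq Nat (succ (succ (succ (succ (succ zero))))) (succ (succ (succ (succ (succ zero)))))


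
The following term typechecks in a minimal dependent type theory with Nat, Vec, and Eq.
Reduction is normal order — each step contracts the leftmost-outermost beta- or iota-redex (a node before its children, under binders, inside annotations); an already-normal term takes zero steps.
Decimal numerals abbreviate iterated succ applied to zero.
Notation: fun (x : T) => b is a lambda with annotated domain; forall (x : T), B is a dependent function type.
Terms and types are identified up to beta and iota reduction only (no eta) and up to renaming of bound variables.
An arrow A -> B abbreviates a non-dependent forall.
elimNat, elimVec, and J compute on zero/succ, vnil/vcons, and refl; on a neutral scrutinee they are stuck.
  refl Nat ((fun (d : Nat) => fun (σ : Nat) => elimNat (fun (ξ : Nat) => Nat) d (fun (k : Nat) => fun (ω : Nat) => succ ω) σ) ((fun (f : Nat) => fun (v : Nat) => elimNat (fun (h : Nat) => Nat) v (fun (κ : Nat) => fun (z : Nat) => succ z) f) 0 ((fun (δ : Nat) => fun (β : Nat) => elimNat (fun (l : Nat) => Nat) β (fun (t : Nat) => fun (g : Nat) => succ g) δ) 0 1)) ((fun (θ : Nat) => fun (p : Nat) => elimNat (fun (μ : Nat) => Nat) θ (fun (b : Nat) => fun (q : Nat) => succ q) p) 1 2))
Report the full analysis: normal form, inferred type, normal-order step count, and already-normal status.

reduced normal form:
  refl Nat 4
inferred type:
  Eq Nat 4 4
reduction steps (normal order): 27
term was already normal: no
first contracted redex: a beta-redex


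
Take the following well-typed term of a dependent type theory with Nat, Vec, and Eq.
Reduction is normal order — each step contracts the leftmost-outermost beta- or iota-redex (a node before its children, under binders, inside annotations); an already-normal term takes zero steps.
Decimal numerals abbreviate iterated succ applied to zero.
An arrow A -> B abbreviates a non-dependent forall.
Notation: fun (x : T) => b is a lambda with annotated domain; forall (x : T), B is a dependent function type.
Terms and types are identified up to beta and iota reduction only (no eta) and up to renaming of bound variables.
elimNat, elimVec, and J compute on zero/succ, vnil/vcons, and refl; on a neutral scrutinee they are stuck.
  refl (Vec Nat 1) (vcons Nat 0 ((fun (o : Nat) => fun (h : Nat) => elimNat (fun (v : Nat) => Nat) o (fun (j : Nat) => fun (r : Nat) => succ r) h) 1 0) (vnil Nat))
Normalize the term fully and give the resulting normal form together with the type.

normal form:
  refl (Vec Nat 1) (vcons Nat 0 1 (vnil Nat))
inferred type:
  Eq (Vec Nat 1) (vcons Nat 0 1 (vnil Nat)) (vcons Nat 0 1 (vnil Nat))


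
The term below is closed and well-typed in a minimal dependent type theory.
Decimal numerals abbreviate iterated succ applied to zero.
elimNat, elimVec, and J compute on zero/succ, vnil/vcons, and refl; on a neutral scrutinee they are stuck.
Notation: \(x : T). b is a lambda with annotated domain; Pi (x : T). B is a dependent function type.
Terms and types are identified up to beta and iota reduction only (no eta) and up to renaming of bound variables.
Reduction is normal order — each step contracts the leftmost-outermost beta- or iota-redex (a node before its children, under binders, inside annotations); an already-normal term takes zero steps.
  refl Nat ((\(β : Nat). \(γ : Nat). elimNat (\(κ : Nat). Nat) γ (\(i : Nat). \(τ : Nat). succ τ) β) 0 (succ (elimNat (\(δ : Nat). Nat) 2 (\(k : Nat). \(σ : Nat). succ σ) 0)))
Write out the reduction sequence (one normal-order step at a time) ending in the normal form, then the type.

reduction (normal order):
  refl Nat ((\(β : Nat). \(γ : Nat). elimNat (\(κ : Nat). Nat) γ (\(i : Nat). \(τ : Nat). succ τ) β) 0 (succ (elimNat (\(δ : Nat). Nat) 2 (\(k : Nat). \(σ : Nat). succ σ) 0)))
  ~> refl Nat ((\(β : Nat). elimNat (\(γ : Nat). Nat) β (\(κ : Nat). \(i : Nat). succ i) 0) (succ (elimNat (\(τ : Nat). Nat) 2 (\(δ : Nat). \(k : Nat). succ k) 0)))
  ~> refl Nat (elimNat (\(β : Nat). Nat) (succ (elimNat (\(γ : Nat). Nat) 2 (\(κ : Nat). \(i : Nat). succ i) 0)) (\(τ : Nat). \(δ : Nat). succ δ) 0)
  ~> refl Nat (succ (elimNat (\(β : Nat). Nat) 2 (\(γ : Nat). \(κ : Nat). succ κ) 0))
  ~> refl Nat 3
type:
  Eq Nat 3 3


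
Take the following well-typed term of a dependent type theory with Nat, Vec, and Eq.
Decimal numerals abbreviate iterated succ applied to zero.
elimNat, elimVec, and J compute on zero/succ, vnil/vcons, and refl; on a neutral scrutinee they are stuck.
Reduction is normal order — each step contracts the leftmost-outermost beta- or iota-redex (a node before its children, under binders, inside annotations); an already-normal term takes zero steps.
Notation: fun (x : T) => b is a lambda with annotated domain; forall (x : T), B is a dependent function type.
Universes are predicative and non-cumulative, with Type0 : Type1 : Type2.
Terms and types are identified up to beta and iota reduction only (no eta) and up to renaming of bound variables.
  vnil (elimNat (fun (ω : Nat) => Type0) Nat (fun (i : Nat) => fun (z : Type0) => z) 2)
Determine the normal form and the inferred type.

reduced normal form:
  vnil Nat
type:
  Vec Nat 0


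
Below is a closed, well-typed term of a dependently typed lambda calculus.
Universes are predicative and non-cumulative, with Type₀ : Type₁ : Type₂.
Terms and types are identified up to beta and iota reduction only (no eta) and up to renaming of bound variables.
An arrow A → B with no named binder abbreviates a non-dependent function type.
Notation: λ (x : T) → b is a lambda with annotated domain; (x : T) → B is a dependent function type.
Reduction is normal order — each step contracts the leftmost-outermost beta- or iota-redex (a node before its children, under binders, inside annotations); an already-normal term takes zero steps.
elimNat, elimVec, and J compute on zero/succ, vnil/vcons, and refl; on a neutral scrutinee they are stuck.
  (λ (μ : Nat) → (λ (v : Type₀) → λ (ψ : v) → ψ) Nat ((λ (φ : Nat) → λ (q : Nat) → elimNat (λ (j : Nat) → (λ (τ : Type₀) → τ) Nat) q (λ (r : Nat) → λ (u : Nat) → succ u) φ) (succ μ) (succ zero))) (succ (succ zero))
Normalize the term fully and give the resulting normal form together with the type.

normal form:
  succ (succ (succ (succ zero)))
type:
  Nat
observation: 15 normal-order steps separate the term from its normal form.


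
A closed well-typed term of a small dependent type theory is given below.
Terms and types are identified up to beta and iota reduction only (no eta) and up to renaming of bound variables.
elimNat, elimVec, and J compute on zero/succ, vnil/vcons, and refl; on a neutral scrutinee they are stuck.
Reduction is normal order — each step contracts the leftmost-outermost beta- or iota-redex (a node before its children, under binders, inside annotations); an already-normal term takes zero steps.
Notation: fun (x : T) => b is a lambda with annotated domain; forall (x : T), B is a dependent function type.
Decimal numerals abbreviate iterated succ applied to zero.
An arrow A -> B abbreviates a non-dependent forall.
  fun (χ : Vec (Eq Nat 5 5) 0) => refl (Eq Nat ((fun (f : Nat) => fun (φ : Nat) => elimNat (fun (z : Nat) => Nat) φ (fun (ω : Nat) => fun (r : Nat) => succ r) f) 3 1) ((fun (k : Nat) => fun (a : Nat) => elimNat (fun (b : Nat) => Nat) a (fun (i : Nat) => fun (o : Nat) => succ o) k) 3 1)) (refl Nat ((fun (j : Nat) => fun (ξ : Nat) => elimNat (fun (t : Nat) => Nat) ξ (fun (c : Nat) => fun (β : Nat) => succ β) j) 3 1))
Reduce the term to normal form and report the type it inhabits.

reduced normal form:
  fun (χ : Vec (Eq Nat 5 5) 0) => refl (Eq Nat 4 4) (refl Nat 4)
the term's type:
  Vec (Eq Nat 5 5) 0 -> Eq (Eq Nat 4 4) (refl Nat 4) (refl Nat 4)
observation: normalization takes exactly 36 steps under the normal-order strategy.


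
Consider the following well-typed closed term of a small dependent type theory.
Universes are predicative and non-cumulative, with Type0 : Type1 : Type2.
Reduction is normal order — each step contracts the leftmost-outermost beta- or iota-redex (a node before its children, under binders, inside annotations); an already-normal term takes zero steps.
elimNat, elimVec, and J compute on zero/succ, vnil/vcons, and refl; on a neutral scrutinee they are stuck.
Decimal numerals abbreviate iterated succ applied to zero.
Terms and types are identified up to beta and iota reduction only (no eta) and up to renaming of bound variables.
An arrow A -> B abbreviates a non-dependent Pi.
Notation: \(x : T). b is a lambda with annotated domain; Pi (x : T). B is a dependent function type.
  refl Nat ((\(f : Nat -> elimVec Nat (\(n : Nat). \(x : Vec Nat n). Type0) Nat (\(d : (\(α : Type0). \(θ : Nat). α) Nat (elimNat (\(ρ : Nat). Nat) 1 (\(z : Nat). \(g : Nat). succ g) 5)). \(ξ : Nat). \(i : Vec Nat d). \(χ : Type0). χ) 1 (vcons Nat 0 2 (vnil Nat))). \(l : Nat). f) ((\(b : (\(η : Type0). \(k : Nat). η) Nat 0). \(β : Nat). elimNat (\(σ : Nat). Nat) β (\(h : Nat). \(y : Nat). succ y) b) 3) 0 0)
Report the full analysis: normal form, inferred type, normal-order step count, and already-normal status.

normal form:
  refl Nat 3
inferred type:
  Eq Nat 3 3
reduction steps (normal order): 14
already normal: no
first redex: a beta-redex


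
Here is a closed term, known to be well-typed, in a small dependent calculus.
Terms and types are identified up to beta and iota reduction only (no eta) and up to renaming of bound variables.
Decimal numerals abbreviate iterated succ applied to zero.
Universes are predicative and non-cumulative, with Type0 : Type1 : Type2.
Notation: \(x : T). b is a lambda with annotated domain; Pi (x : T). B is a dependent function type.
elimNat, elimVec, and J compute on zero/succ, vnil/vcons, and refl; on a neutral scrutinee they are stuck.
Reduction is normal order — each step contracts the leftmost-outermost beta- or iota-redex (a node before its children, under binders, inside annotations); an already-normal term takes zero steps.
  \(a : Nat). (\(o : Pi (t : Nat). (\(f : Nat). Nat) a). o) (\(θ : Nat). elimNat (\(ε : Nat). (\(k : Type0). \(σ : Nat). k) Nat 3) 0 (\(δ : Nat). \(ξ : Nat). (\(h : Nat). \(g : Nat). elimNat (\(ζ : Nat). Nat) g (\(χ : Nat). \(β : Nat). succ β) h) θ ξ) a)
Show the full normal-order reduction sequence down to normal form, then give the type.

reduction (normal order):
  \(a : Nat). (\(o : Pi (t : Nat). (\(f : Nat). Nat) a). o) (\(θ : Nat). elimNat (\(ε : Nat). (\(k : Type0). \(σ : Nat). k) Nat 3) 0 (\(δ : Nat). \(ξ : Nat). (\(h : Nat). \(g : Nat). elimNat (\(ζ : Nat). Nat) g (\(χ : Nat). \(β : Nat). succ β) h) θ ξ) a)
  ~> \(a : Nat). \(o : Nat). elimNat (\(t : Nat). (\(f : Type0). \(θ : Nat). f) Nat 3) 0 (\(ε : Nat). \(k : Nat). (\(σ : Nat). \(δ : Nat). elimNat (\(ξ : Nat). Nat) δ (\(h : Nat). \(g : Nat). succ g) σ) o k) a
  ~> \(a : Nat). \(o : Nat). elimNat (\(t : Nat). (\(f : Nat). Nat) 3) 0 (\(θ : Nat). \(ε : Nat). (\(k : Nat). \(σ : Nat). elimNat (\(δ : Nat). Nat) σ (\(ξ : Nat). \(h : Nat). succ h) k) o ε) a
  ~> \(a : Nat). \(o : Nat). elimNat (\(t : Nat). Nat) 0 (\(f : Nat). \(θ : Nat). (\(ε : Nat). \(k : Nat). elimNat (\(σ : Nat). Nat) k (\(δ : Nat). \(ξ : Nat). succ ξ) ε) o θ) a
  ~> \(a : Nat). \(o : Nat). elimNat (\(t : Nat). Nat) 0 (\(f : Nat). \(θ : Nat). (\(ε : Nat). elimNat (\(k : Nat). Nat) ε (\(σ : Nat). \(δ : Nat). succ δ) o) θ) a
  ~> \(a : Nat). \(o : Nat). elimNat (\(t : Nat). Nat) 0 (\(f : Nat). \(θ : Nat). elimNat (\(ε : Nat). Nat) θ (\(k : Nat). \(σ : Nat). succ σ) o) a
inferred type:
  Pi (a : Nat). Pi (o : Nat). Nat


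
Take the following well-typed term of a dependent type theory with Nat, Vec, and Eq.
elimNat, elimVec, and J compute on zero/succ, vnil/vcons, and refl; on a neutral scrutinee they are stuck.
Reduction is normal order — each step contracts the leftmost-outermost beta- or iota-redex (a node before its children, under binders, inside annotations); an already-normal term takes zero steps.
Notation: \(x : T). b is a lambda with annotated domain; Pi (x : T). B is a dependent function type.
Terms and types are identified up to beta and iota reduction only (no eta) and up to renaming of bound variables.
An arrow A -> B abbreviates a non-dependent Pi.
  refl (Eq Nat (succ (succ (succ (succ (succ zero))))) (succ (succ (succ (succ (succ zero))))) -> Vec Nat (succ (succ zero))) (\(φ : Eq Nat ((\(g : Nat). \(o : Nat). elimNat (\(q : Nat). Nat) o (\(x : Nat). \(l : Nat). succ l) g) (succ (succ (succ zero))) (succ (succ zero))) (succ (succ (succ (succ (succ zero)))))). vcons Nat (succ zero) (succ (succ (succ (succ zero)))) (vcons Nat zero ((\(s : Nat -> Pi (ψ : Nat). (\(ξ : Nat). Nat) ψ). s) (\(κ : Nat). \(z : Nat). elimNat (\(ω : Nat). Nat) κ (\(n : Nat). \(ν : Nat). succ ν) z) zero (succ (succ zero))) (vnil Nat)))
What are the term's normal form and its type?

reduced normal form:
  refl (Eq Nat (succ (succ (succ (succ (succ zero))))) (succ (succ (succ (succ (succ zero))))) -> Vec Nat (succ (succ zero))) (\(φ : Eq Nat (succ (succ (succ (succ (succ zero))))) (succ (succ (succ (succ (succ zero)))))). vcons Nat (succ zero) (succ (succ (succ (succ zero)))) (vcons Nat zero (succ (succ zero)) (vnil Nat)))
type:
  Eq (Eq Nat (succ (succ (succ (succ (succ zero))))) (succ (succ (succ (succ (succ zero))))) -> Vec Nat (succ (succ zero))) (\(φ : Eq Nat (succ (succ (succ (succ (succ zero))))) (succ (succ (succ (succ (succ zero)))))). vcons Nat (succ zero) (succ (succ (succ (succ zero)))) (vcons Nat zero (succ (succ zero)) (vnil Nat))) (\(g : Eq Nat (succ (succ (succ (succ (succ zero))))) (succ (succ (succ (succ (succ zero)))))). vcons Nat (succ zero) (succ (succ (succ (succ zero)))) (vcons Nat zero (succ (succ zero)) (vnil Nat)))


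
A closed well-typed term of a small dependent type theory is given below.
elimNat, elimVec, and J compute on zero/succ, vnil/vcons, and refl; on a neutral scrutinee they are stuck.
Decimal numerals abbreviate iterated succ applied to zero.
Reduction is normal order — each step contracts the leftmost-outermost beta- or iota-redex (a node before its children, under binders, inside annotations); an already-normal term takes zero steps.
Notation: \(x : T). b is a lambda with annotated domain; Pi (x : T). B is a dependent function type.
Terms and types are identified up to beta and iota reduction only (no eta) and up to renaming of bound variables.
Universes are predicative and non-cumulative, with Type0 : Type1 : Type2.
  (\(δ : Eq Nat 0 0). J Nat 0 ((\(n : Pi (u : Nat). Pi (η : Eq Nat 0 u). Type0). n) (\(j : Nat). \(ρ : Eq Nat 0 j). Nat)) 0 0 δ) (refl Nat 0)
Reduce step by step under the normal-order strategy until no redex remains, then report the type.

normal-order reduction sequence:
  (\(δ : Eq Nat 0 0). J Nat 0 ((\(n : Pi (u : Nat). Pi (η : Eq Nat 0 u). Type0). n) (\(j : Nat). \(ρ : Eq Nat 0 j). Nat)) 0 0 δ) (refl Nat 0)
  ~> J Nat 0 ((\(δ : Pi (n : Nat). Pi (u : Eq Nat 0 n). Type0). δ) (\(η : Nat). \(j : Eq Nat 0 η). Nat)) 0 0 (refl Nat 0)
  ~> 0
inferred type:
  Nat


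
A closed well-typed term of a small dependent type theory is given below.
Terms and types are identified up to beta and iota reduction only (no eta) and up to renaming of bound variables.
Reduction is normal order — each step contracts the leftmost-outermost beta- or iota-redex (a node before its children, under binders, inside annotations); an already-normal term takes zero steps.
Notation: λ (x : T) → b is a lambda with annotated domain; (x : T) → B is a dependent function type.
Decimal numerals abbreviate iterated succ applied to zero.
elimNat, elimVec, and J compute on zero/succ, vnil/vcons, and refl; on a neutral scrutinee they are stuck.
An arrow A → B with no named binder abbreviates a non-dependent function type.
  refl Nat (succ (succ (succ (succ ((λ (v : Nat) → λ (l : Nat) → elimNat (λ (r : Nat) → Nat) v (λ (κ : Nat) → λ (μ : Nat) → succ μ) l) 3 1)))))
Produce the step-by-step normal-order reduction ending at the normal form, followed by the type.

normal-order reduction:
  refl Nat (succ (succ (succ (succ ((λ (v : Nat) → λ (l : Nat) → elimNat (λ (r : Nat) → Nat) v (λ (κ : Nat) → λ (μ : Nat) → succ μ) l) 3 1)))))
  ~> refl Nat (succ (succ (succ (succ ((λ (v : Nat) → elimNat (λ (l : Nat) → Nat) 3 (λ (r : Nat) → λ (κ : Nat) → succ κ) v) 1)))))
  ~> refl Nat (succ (succ (succ (succ (elimNat (λ (v : Nat) → Nat) 3 (λ (l : Nat) → λ (r : Nat) → succ r) 1)))))
  ~> refl Nat (succ (succ (succ (succ ((λ (v : Nat) → λ (l : Nat) → succ l) 0 (elimNat (λ (r : Nat) → Nat) 3 (λ (κ : Nat) → λ (μ : Nat) → succ μ) 0))))))
  ~> refl Nat (succ (succ (succ (succ ((λ (v : Nat) → succ v) (elimNat (λ (l : Nat) → Nat) 3 (λ (r : Nat) → λ (κ : Nat) → succ κ) 0))))))
  ~> refl Nat (succ (succ (succ (succ (succ (elimNat (λ (v : Nat) → Nat) 3 (λ (l : Nat) → λ (r : Nat) → succ r) 0))))))
  ~> refl Nat 8
type:
  Eq Nat 8 8


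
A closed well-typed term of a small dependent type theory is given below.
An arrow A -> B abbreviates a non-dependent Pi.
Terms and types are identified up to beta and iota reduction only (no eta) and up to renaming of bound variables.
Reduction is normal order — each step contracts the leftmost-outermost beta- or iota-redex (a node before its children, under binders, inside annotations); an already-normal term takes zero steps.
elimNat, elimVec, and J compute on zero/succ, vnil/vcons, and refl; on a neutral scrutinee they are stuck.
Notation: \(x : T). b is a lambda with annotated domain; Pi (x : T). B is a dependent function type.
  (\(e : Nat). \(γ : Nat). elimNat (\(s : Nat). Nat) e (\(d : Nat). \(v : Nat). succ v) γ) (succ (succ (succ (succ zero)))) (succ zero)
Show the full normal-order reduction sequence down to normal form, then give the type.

normal-order reduction sequence:
  (\(e : Nat). \(γ : Nat). elimNat (\(s : Nat). Nat) e (\(d : Nat). \(v : Nat). succ v) γ) (succ (succ (succ (succ zero)))) (succ zero)
  ~> (\(e : Nat). elimNat (\(γ : Nat). Nat) (succ (succ (succ (succ zero)))) (\(s : Nat). \(d : Nat). succ d) e) (succ zero)
  ~> elimNat (\(e : Nat). Nat) (succ (succ (succ (succ zero)))) (\(γ : Nat). \(s : Nat). succ s) (succ zero)
  ~> (\(e : Nat). \(γ : Nat). succ γ) zero (elimNat (\(s : Nat). Nat) (succ (succ (succ (succ zero)))) (\(d : Nat). \(v : Nat). succ v) zero)
  ~> (\(e : Nat). succ e) (elimNat (\(γ : Nat). Nat) (succ (succ (succ (succ zero)))) (\(s : Nat). \(d : Nat). succ d) zero)
  ~> succ (elimNat (\(e : Nat). Nat) (succ (succ (succ (succ zero)))) (\(γ : Nat). \(s : Nat). succ s) zero)
  ~> succ (succ (succ (succ (succ zero))))
inferred type:
  Nat


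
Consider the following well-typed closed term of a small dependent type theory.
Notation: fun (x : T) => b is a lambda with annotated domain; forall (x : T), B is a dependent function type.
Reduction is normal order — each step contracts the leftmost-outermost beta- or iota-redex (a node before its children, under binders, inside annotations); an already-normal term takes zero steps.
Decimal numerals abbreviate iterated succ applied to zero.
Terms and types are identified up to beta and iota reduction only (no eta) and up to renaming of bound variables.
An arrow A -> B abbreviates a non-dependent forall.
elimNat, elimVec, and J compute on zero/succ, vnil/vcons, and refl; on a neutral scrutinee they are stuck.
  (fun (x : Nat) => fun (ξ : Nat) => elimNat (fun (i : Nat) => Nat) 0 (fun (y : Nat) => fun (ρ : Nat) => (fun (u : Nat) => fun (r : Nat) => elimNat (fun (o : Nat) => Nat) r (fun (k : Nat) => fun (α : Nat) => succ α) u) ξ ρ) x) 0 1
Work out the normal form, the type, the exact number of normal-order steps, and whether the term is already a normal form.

resulting normal form:
  0
the term's type:
  Nat
normal-order step count: 3
term was already normal: no
first redex: a beta-redex
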